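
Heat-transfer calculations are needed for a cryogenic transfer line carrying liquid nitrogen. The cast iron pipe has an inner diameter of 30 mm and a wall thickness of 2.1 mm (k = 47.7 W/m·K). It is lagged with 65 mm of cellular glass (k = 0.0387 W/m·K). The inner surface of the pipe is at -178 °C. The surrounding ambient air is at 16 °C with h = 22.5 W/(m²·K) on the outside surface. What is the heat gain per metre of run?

q′ ≈ 29.7 W/m

Per-layer cylindrical resistances, series-summed:
R_cast iron pipe wall = ln(17.1/15)/(2π×47.7×1) = 4.372×10^-4 K/W
R_cellular glass = ln(82.1/17.1)/(2π×0.0387×1) = 6.452 K/W
R_outer film = 1/(h_o·2πr_oL) = 1/(22.5×2π×0.0821×1) = 0.08616 K/W
R_total = 6.539 K/W
Q = ΔT/R_total = 194/6.539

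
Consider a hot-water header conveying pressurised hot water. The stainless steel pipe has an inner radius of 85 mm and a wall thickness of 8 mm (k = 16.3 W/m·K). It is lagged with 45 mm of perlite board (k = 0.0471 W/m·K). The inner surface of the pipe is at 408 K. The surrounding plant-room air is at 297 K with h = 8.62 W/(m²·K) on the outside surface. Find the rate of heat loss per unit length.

Radial resistances (cylindrical: R_cond = ln(r_o/r_i)/(2πkL), R_conv = 1/(h·2πrL)):
R_stainless steel pipe wall = ln(93/85)/(2π×16.3×1) = 8.783×10^-4 K/W
R_perlite board = ln(138/93)/(2π×0.0471×1) = 1.334 K/W
R_outer film = 1/(h_o·2πr_oL) = 1/(8.62×2π×0.138×1) = 0.1338 K/W
R_total = 1.468 K/W
Q = ΔT/R_total = 111/1.468

q′ ≈ 75.6 W/m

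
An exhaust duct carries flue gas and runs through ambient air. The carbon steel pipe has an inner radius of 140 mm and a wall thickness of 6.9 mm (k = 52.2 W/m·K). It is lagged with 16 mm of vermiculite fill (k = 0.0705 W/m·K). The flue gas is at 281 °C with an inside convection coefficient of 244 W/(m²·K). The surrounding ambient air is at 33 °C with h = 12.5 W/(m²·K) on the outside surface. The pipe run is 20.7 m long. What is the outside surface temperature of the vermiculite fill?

T ≈ 94.3 °C

Cylindrical conduction, so R = ln(r₂/r₁)/(2πkL) per layer, in series:
R_inner film = 1/(h_i·2πr₁L) = 1/(244×2π×0.14×20.7) = 2.251×10^-4 K/W
R_carbon steel pipe wall = ln(146.9/140)/(2π×52.2×20.7) = 7.086×10^-6 K/W
R_vermiculite fill = ln(162.9/146.9)/(2π×0.0705×20.7) = 0.01127 K/W
R_outer film = 1/(h_o·2πr_oL) = 1/(12.5×2π×0.1629×20.7) = 0.003776 K/W
R_total = 0.01528 K/W
Q = ΔT/R_total = 248/0.01528
Q = 16200 W
T_interface = T_inner − Q·ΣR(inner→interface) = 281 − 16200×0.01151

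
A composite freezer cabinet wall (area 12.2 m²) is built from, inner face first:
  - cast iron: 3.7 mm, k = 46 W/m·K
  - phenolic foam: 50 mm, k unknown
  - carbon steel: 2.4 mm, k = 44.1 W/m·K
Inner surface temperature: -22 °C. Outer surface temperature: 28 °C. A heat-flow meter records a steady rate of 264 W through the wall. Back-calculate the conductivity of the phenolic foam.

k ≈ 0.0216 W/(m·K)

Thermal resistances in series:
R_cast iron = L/(kA) = 0.0037/(46×12.2) = 6.593×10^-6 K/W
R_carbon steel = L/(kA) = 0.0024/(44.1×12.2) = 4.461×10^-6 K/W
Sum of known resistances R_other = 1.105×10^-5 K/W
Total R = ΔT/Q = 50/264 = 0.1894 K/W
R_phenolic foam = R_total − R_other = 0.1894 K/W
k = L/(R·A) = 0.05/(0.1894×12.2)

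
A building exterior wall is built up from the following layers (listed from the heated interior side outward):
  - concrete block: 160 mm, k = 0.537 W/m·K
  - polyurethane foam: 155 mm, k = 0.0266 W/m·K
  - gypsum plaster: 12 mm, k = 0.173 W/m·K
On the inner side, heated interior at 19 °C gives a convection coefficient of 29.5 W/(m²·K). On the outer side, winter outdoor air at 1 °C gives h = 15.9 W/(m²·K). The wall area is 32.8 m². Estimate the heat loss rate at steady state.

Treating each layer as a thermal resistance in series:
R_inner film = 1/(h_i·A) = 1/(29.5×32.8) = 0.001033 K/W
R_concrete block = L/(kA) = 0.16/(0.537×32.8) = 0.009084 K/W
R_polyurethane foam = L/(kA) = 0.155/(0.0266×32.8) = 0.1777 K/W
R_gypsum plaster = L/(kA) = 0.012/(0.173×32.8) = 0.002115 K/W
R_outer film = 1/(h_o·A) = 1/(15.9×32.8) = 0.001917 K/W
R_total = 0.1918 K/W
Q = ΔT / R_total = 18 / 0.1918

Q ≈ 93.8 W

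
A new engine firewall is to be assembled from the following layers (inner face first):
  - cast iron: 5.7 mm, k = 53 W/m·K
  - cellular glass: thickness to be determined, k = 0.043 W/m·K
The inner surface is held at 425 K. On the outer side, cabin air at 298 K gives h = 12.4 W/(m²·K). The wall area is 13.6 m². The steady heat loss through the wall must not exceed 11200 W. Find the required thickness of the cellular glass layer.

L ≈ 3.16 mm

Model the wall as resistances in series:
R_cast iron = L/(kA) = 0.0057/(53×13.6) = 7.908×10^-6 K/W
R_outer film = 1/(h_o·A) = 1/(12.4×13.6) = 0.00593 K/W
Sum of the known resistances R_other = 0.005938 K/W
Required total resistance R_tot = ΔT/Q_allow = 127/11200 = 0.01134 K/W
R_cellular glass = R_tot − R_other = 0.005402 K/W
L = R·k·A = 0.005402×0.043×13.6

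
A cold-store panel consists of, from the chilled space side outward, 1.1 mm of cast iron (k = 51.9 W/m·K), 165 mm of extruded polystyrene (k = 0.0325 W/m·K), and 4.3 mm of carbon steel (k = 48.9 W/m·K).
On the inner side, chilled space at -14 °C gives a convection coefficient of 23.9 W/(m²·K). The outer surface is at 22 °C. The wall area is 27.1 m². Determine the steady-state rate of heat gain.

Q ≈ 191 W

Treating each layer as a thermal resistance in series:
R_inner film = 1/(h_i·A) = 1/(23.9×27.1) = 0.001544 K/W
R_cast iron = L/(kA) = 0.0011/(51.9×27.1) = 7.821×10^-7 K/W
R_extruded polystyrene = L/(kA) = 0.165/(0.0325×27.1) = 0.1873 K/W
R_carbon steel = L/(kA) = 0.0043/(48.9×27.1) = 3.245×10^-6 K/W
R_total = 0.1889 K/W
Q = ΔT / R_total = 36 / 0.1889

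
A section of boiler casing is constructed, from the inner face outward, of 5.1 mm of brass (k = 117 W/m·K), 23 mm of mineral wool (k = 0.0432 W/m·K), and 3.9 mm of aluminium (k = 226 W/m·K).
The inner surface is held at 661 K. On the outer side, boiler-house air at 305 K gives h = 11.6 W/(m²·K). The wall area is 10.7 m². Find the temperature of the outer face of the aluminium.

T ≈ 355 K

Treating each layer as a thermal resistance in series:
R_brass = L/(kA) = 0.0051/(117×10.7) = 4.074×10^-6 K/W
R_mineral wool = L/(kA) = 0.023/(0.0432×10.7) = 0.04976 K/W
R_aluminium = L/(kA) = 0.0039/(226×10.7) = 1.613×10^-6 K/W
R_outer film = 1/(h_o·A) = 1/(11.6×10.7) = 0.008057 K/W
R_total = 0.05782 K/W;  Q = ΔT/R_total = 356/0.05782 = 6157 W
T_interface = T_inner − Q·ΣR(inner→interface) = 661 − 6160×0.04976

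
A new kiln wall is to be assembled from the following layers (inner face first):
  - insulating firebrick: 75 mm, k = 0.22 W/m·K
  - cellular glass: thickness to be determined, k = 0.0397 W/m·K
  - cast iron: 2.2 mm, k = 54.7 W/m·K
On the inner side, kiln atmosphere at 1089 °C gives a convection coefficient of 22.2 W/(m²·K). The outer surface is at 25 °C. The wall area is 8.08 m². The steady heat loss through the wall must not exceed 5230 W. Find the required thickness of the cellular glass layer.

L ≈ 49.9 mm

Using the resistance-network approach (series):
R_inner film = 1/(h_i·A) = 1/(22.2×8.08) = 0.005575 K/W
R_insulating firebrick = L/(kA) = 0.075/(0.22×8.08) = 0.04219 K/W
R_cast iron = L/(kA) = 0.0022/(54.7×8.08) = 4.978×10^-6 K/W
Sum of the known resistances R_other = 0.04777 K/W
Required total resistance R_tot = ΔT/Q_allow = 1064/5230 = 0.2034 K/W
R_cellular glass = R_tot − R_other = 0.1557 K/W
L = R·k·A = 0.1557×0.0397×8.08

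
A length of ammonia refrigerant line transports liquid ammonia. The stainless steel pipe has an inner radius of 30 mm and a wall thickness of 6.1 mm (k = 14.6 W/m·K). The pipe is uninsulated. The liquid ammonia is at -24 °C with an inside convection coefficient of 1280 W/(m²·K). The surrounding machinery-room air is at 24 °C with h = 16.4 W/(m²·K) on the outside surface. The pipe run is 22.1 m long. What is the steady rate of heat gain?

Treating each annulus and film as a series resistance:
R_inner film = 1/(h_i·2πr₁L) = 1/(1280×2π×0.03×22.1) = 1.875×10^-4 K/W
R_stainless steel pipe wall = ln(36.1/30)/(2π×14.6×22.1) = 9.13×10^-5 K/W
R_outer film = 1/(h_o·2πr_oL) = 1/(16.4×2π×0.0361×22.1) = 0.01216 K/W
R_total = 0.01244 K/W
Q = ΔT/R_total = 48/0.01244

Q ≈ 3860 W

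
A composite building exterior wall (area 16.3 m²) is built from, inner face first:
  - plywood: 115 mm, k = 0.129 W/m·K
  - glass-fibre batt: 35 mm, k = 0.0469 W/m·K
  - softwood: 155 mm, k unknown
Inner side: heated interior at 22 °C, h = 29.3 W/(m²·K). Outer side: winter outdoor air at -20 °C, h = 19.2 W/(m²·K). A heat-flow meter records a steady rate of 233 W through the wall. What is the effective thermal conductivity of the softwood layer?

k ≈ 0.128 W/(m·K)

Thermal resistances in series:
R_inner film = 1/(h_i·A) = 1/(29.3×16.3) = 0.002094 K/W
R_plywood = L/(kA) = 0.115/(0.129×16.3) = 0.05469 K/W
R_glass-fibre batt = L/(kA) = 0.035/(0.0469×16.3) = 0.04578 K/W
R_outer film = 1/(h_o·A) = 1/(19.2×16.3) = 0.003195 K/W
Sum of known resistances R_other = 0.1058 K/W
Total R = ΔT/Q = 42/233 = 0.1803 K/W
R_softwood = R_total − R_other = 0.07449 K/W
k = L/(R·A) = 0.155/(0.07449×16.3)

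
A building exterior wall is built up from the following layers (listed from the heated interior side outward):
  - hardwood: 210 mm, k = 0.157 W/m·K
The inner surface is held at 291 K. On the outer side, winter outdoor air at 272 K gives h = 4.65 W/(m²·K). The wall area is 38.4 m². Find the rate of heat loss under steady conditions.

Q ≈ 470 W

Series thermal resistances:
R_hardwood = L/(kA) = 0.21/(0.157×38.4) = 0.03483 K/W
R_outer film = 1/(h_o·A) = 1/(4.65×38.4) = 0.0056 K/W
R_total = 0.04043 K/W
Q = ΔT / R_total = 19 / 0.04043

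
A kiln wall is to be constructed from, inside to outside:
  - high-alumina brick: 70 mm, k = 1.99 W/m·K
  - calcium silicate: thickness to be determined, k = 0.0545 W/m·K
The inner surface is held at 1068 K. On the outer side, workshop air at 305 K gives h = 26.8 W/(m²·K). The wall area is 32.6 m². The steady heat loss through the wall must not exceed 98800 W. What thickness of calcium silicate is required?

L ≈ 9.77 mm

Thermal resistances in series:
R_high-alumina brick = L/(kA) = 0.07/(1.99×32.6) = 0.001079 K/W
R_outer film = 1/(h_o·A) = 1/(26.8×32.6) = 0.001145 K/W
Sum of the known resistances R_other = 0.002224 K/W
Required total resistance R_tot = ΔT/Q_allow = 763/98800 = 0.007723 K/W
R_calcium silicate = R_tot − R_other = 0.005499 K/W
L = R·k·A = 0.005499×0.0545×32.6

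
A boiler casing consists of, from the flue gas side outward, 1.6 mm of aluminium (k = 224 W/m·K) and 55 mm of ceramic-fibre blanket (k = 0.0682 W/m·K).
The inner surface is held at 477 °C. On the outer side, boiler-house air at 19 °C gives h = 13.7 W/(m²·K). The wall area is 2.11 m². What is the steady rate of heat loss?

Series thermal resistances:
R_aluminium = L/(kA) = 0.0016/(224×2.11) = 3.385×10^-6 K/W
R_ceramic-fibre blanket = L/(kA) = 0.055/(0.0682×2.11) = 0.3822 K/W
R_outer film = 1/(h_o·A) = 1/(13.7×2.11) = 0.03459 K/W
R_total = 0.4168 K/W
Q = ΔT / R_total = 458 / 0.4168

Q ≈ 1100 W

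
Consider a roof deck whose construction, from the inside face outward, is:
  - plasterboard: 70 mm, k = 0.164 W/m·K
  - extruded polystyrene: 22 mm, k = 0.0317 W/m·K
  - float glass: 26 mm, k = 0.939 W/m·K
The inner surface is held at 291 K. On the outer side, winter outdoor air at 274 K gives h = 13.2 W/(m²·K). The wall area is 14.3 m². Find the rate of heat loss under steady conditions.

Model the wall as resistances in series:
R_plasterboard = L/(kA) = 0.07/(0.164×14.3) = 0.02985 K/W
R_extruded polystyrene = L/(kA) = 0.022/(0.0317×14.3) = 0.04853 K/W
R_float glass = L/(kA) = 0.026/(0.939×14.3) = 0.001936 K/W
R_outer film = 1/(h_o·A) = 1/(13.2×14.3) = 0.005298 K/W
R_total = 0.08561 K/W
Q = ΔT / R_total = 17 / 0.08561

Q ≈ 199 W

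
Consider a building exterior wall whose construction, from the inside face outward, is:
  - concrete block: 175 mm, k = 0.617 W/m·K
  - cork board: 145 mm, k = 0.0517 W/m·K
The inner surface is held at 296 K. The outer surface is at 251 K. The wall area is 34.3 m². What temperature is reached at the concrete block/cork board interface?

T ≈ 292 K

Treating each layer as a thermal resistance in series:
R_concrete block = L/(kA) = 0.175/(0.617×34.3) = 0.008269 K/W
R_cork board = L/(kA) = 0.145/(0.0517×34.3) = 0.08177 K/W
R_total = 0.09004 K/W;  Q = ΔT/R_total = 45/0.09004 = 499.8 W
T_interface = T_inner − Q·ΣR(inner→interface) = 296 − 500×0.008269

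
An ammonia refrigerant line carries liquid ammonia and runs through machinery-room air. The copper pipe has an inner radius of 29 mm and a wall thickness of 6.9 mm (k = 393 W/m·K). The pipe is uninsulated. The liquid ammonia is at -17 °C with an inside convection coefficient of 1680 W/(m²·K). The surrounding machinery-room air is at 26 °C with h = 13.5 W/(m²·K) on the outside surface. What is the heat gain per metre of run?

q′ ≈ 130 W/m

Radial resistances (cylindrical: R_cond = ln(r_o/r_i)/(2πkL), R_conv = 1/(h·2πrL)):
R_inner film = 1/(h_i·2πr₁L) = 1/(1680×2π×0.029×1) = 0.003267 K/W
R_copper pipe wall = ln(35.9/29)/(2π×393×1) = 8.644×10^-5 K/W
R_outer film = 1/(h_o·2πr_oL) = 1/(13.5×2π×0.0359×1) = 0.3284 K/W
R_total = 0.3317 K/W
Q = ΔT/R_total = 43/0.3317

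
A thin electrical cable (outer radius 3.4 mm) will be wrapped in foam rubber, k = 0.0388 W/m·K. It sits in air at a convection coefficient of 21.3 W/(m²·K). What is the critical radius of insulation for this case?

For a cylinder r_cr = k/h = 0.0388/21.3
r_cr = 1.82 mm; since the bare radius (3.4 mm) is above r_cr, any added insulation will reduce heat loss.

r_cr ≈ 1.82 mm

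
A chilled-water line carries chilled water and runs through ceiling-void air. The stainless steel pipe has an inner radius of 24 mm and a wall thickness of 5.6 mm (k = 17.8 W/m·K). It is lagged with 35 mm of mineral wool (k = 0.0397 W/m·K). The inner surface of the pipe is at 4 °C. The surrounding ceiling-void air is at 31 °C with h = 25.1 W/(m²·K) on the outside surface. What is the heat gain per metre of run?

Treating each annulus and film as a series resistance:
R_stainless steel pipe wall = ln(29.6/24)/(2π×17.8×1) = 0.001875 K/W
R_mineral wool = ln(64.6/29.6)/(2π×0.0397×1) = 3.129 K/W
R_outer film = 1/(h_o·2πr_oL) = 1/(25.1×2π×0.0646×1) = 0.09816 K/W
R_total = 3.229 K/W
Q = ΔT/R_total = 27/3.229

q′ ≈ 8.36 W/m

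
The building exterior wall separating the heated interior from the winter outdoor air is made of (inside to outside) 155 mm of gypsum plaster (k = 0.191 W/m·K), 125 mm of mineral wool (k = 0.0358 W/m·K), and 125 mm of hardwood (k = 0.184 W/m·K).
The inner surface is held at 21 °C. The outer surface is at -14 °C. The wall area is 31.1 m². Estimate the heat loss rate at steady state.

Q ≈ 218 W

Thermal resistances in series:
R_gypsum plaster = L/(kA) = 0.155/(0.191×31.1) = 0.02609 K/W
R_mineral wool = L/(kA) = 0.125/(0.0358×31.1) = 0.1123 K/W
R_hardwood = L/(kA) = 0.125/(0.184×31.1) = 0.02184 K/W
R_total = 0.1602 K/W
Q = ΔT / R_total = 35 / 0.1602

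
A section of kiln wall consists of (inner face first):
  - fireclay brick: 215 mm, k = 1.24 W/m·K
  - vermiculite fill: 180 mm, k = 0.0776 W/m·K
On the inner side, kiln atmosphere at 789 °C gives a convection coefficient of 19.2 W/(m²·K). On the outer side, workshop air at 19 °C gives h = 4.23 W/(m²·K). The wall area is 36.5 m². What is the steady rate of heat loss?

Series thermal resistances:
R_inner film = 1/(h_i·A) = 1/(19.2×36.5) = 0.001427 K/W
R_fireclay brick = L/(kA) = 0.215/(1.24×36.5) = 0.00475 K/W
R_vermiculite fill = L/(kA) = 0.18/(0.0776×36.5) = 0.06355 K/W
R_outer film = 1/(h_o·A) = 1/(4.23×36.5) = 0.006477 K/W
R_total = 0.0762 K/W
Q = ΔT / R_total = 770 / 0.0762

Q ≈ 10100 W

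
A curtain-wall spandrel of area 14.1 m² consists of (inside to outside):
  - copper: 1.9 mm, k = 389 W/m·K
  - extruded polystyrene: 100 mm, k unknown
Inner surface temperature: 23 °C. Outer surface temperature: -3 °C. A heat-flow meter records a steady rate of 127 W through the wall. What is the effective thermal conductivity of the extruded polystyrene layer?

k ≈ 0.0346 W/(m·K)

Model the wall as resistances in series:
R_copper = L/(kA) = 0.0019/(389×14.1) = 3.464×10^-7 K/W
Sum of known resistances R_other = 3.464×10^-7 K/W
Total R = ΔT/Q = 26/127 = 0.2047 K/W
R_extruded polystyrene = R_total − R_other = 0.2047 K/W
k = L/(R·A) = 0.1/(0.2047×14.1)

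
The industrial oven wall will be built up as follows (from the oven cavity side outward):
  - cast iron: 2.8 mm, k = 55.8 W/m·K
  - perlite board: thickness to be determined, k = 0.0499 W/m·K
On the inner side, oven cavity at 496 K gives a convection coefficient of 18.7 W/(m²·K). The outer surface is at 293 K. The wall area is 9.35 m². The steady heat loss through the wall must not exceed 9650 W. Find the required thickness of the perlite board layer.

L ≈ 7.14 mm

Series thermal resistances:
R_inner film = 1/(h_i·A) = 1/(18.7×9.35) = 0.005719 K/W
R_cast iron = L/(kA) = 0.0028/(55.8×9.35) = 5.367×10^-6 K/W
Sum of the known resistances R_other = 0.005725 K/W
Required total resistance R_tot = ΔT/Q_allow = 203/9650 = 0.02104 K/W
R_perlite board = R_tot − R_other = 0.01531 K/W
L = R·k·A = 0.01531×0.0499×9.35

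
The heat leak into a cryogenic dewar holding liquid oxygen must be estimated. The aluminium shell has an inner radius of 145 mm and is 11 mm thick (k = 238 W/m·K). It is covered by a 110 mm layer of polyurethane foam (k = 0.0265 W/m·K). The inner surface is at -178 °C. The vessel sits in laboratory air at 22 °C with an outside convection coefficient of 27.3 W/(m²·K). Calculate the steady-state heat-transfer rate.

Spherical conduction: R = (1/r_in − 1/r_out)/(4πk) per layer; series-sum.
R_aluminium shell = (1/0.145 − 1/0.156)/(4π×238) = 1.626×10^-4 K/W
R_polyurethane foam = (1/0.156 − 1/0.266)/(4π×0.0265) = 7.96 K/W
R_outer film = 1/(h·4πr_o²) = 1/(27.3×4π×0.266²) = 0.0412 K/W
R_total = 8.002 K/W
Q = ΔT/R_total = 200/8.002

Q ≈ 25 W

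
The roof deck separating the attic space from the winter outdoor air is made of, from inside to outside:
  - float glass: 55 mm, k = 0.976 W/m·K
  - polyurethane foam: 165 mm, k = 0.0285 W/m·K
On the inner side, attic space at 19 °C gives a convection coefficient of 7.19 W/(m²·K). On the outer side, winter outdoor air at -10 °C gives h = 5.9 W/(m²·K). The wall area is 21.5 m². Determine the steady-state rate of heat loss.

Using the resistance-network approach (series):
R_inner film = 1/(h_i·A) = 1/(7.19×21.5) = 0.006469 K/W
R_float glass = L/(kA) = 0.055/(0.976×21.5) = 0.002621 K/W
R_polyurethane foam = L/(kA) = 0.165/(0.0285×21.5) = 0.2693 K/W
R_outer film = 1/(h_o·A) = 1/(5.9×21.5) = 0.007883 K/W
R_total = 0.2863 K/W
Q = ΔT / R_total = 29 / 0.2863

Q ≈ 101 W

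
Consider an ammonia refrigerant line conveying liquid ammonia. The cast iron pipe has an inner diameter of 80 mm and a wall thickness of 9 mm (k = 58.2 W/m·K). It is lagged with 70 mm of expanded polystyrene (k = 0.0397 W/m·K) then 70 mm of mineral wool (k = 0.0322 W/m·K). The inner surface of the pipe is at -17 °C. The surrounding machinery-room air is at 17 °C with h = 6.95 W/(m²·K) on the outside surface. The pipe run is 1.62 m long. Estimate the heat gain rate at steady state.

Q ≈ 9.23 W

Radial resistances (cylindrical: R_cond = ln(r_o/r_i)/(2πkL), R_conv = 1/(h·2πrL)):
R_cast iron pipe wall = ln(49/40)/(2π×58.2×1.62) = 3.426×10^-4 K/W
R_expanded polystyrene = ln(119/49)/(2π×0.0397×1.62) = 2.196 K/W
R_mineral wool = ln(189/119)/(2π×0.0322×1.62) = 1.411 K/W
R_outer film = 1/(h_o·2πr_oL) = 1/(6.95×2π×0.189×1.62) = 0.07479 K/W
R_total = 3.682 K/W
Q = ΔT/R_total = 34/3.682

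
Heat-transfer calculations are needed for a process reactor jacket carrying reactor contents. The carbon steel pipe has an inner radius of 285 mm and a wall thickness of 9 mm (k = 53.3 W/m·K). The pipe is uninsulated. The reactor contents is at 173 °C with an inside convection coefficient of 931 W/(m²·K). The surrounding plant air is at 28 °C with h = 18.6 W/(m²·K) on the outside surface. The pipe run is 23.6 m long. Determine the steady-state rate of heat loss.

Per-layer cylindrical resistances, series-summed:
R_inner film = 1/(h_i·2πr₁L) = 1/(931×2π×0.285×23.6) = 2.542×10^-5 K/W
R_carbon steel pipe wall = ln(294/285)/(2π×53.3×23.6) = 3.934×10^-6 K/W
R_outer film = 1/(h_o·2πr_oL) = 1/(18.6×2π×0.294×23.6) = 0.001233 K/W
R_total = 0.001263 K/W
Q = ΔT/R_total = 145/0.001263

Q ≈ 115000 W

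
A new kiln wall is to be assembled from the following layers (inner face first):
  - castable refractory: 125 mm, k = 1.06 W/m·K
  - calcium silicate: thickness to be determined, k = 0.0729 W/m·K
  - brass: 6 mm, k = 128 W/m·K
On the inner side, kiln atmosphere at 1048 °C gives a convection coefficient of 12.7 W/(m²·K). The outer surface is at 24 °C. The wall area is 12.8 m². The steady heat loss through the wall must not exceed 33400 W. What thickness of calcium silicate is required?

L ≈ 14.3 mm

Model the wall as resistances in series:
R_inner film = 1/(h_i·A) = 1/(12.7×12.8) = 0.006152 K/W
R_castable refractory = L/(kA) = 0.125/(1.06×12.8) = 0.009213 K/W
R_brass = L/(kA) = 0.006/(128×12.8) = 3.662×10^-6 K/W
Sum of the known resistances R_other = 0.01537 K/W
Required total resistance R_tot = ΔT/Q_allow = 1024/33400 = 0.03066 K/W
R_calcium silicate = R_tot − R_other = 0.01529 K/W
L = R·k·A = 0.01529×0.0729×12.8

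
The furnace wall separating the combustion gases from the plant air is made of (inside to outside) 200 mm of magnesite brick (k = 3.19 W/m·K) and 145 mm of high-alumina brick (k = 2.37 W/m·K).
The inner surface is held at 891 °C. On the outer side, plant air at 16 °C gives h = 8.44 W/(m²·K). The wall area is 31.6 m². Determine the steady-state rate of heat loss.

Q ≈ 114000 W

Using the resistance-network approach (series):
R_magnesite brick = L/(kA) = 0.2/(3.19×31.6) = 0.001984 K/W
R_high-alumina brick = L/(kA) = 0.145/(2.37×31.6) = 0.001936 K/W
R_outer film = 1/(h_o·A) = 1/(8.44×31.6) = 0.003749 K/W
R_total = 0.00767 K/W
Q = ΔT / R_total = 875 / 0.00767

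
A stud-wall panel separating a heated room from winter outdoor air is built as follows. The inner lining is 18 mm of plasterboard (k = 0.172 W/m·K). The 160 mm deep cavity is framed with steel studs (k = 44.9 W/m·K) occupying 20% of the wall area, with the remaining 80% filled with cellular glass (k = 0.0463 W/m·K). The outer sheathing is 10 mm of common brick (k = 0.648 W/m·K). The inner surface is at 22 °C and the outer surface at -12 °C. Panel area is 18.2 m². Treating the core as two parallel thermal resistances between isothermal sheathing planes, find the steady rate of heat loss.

Sheathing layers in series; stud and cavity paths in parallel between them.
R_inner = 0.018/(0.172×18.2) = 0.00575 K/W
R_stud  = 0.16/(44.9×0.2×18.2) = 9.79×10^-4 K/W
R_cav   = 0.16/(0.0463×0.8×18.2) = 0.2373 K/W
1/R_core = 1/R_stud + 1/R_cav → R_core = 9.75×10^-4 K/W
R_outer = 0.01/(0.648×18.2) = 8.479×10^-4 K/W
R_total = 0.007573 K/W
Q = ΔT/R_total = 34/0.007573

Q ≈ 4490 W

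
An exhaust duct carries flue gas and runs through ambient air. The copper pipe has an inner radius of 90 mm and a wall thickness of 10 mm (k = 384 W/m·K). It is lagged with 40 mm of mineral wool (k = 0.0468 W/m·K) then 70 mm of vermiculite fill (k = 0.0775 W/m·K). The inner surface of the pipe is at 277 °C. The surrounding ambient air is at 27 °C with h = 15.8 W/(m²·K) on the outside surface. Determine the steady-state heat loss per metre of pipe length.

For a radial system each layer contributes R = ln(r_out/r_in)/(2πkL); films add R = 1/(hA).
R_copper pipe wall = ln(100/90)/(2π×384×1) = 4.367×10^-5 K/W
R_mineral wool = ln(140/100)/(2π×0.0468×1) = 1.144 K/W
R_vermiculite fill = ln(210/140)/(2π×0.0775×1) = 0.8327 K/W
R_outer film = 1/(h_o·2πr_oL) = 1/(15.8×2π×0.21×1) = 0.04797 K/W
R_total = 2.025 K/W
Q = ΔT/R_total = 250/2.025

q′ ≈ 123 W/m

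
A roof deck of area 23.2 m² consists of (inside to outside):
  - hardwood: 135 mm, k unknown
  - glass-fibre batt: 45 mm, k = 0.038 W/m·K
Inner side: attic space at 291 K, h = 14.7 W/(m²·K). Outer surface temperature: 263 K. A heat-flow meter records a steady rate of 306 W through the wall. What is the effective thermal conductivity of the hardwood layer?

k ≈ 0.155 W/(m·K)

Thermal resistances in series:
R_inner film = 1/(h_i·A) = 1/(14.7×23.2) = 0.002932 K/W
R_glass-fibre batt = L/(kA) = 0.045/(0.038×23.2) = 0.05104 K/W
Sum of known resistances R_other = 0.05398 K/W
Total R = ΔT/Q = 28/306 = 0.0915 K/W
R_hardwood = R_total − R_other = 0.03753 K/W
k = L/(R·A) = 0.135/(0.03753×23.2)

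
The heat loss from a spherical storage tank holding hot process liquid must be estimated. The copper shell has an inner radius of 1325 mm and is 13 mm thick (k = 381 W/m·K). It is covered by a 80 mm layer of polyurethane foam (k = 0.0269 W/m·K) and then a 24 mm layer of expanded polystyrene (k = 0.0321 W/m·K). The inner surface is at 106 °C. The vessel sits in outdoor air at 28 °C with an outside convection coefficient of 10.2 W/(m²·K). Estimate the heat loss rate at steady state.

Q ≈ 495 W

Each spherical layer contributes R = (1/r_i − 1/r_o)/(4πk):
R_copper shell = (1/1.325 − 1/1.338)/(4π×381) = 1.532×10^-6 K/W
R_polyurethane foam = (1/1.338 − 1/1.418)/(4π×0.0269) = 0.1247 K/W
R_expanded polystyrene = (1/1.418 − 1/1.442)/(4π×0.0321) = 0.0291 K/W
R_outer film = 1/(h·4πr_o²) = 1/(10.2×4π×1.442²) = 0.003752 K/W
R_total = 0.1576 K/W
Q = ΔT/R_total = 78/0.1576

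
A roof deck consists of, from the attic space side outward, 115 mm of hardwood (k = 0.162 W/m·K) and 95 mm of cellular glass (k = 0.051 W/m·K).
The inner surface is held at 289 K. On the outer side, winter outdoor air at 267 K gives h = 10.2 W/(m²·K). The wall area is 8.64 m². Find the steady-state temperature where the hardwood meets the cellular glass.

T ≈ 283 K

Thermal resistances in series:
R_hardwood = L/(kA) = 0.115/(0.162×8.64) = 0.08216 K/W
R_cellular glass = L/(kA) = 0.095/(0.051×8.64) = 0.2156 K/W
R_outer film = 1/(h_o·A) = 1/(10.2×8.64) = 0.01135 K/W
R_total = 0.3091 K/W;  Q = ΔT/R_total = 22/0.3091 = 71.17 W
T_interface = T_inner − Q·ΣR(inner→interface) = 289 − 71.2×0.08216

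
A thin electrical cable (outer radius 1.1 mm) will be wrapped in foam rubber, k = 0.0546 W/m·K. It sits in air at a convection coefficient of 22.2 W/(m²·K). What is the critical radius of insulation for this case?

For a cylinder r_cr = k/h = 0.0546/22.2
r_cr = 2.46 mm; since the bare radius (1.1 mm) is below r_cr, adding a thin layer of insulation will *increase* heat loss.

r_cr ≈ 2.46 mm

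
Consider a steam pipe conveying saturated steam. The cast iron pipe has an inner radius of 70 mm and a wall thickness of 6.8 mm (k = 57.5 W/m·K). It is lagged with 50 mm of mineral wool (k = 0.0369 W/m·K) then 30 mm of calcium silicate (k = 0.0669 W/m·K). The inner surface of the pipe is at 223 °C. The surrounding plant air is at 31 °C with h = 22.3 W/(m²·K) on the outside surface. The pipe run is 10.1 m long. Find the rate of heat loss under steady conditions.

Q ≈ 715 W

Treating each annulus and film as a series resistance:
R_cast iron pipe wall = ln(76.8/70)/(2π×57.5×10.1) = 2.541×10^-5 K/W
R_mineral wool = ln(126.8/76.8)/(2π×0.0369×10.1) = 0.2141 K/W
R_calcium silicate = ln(156.8/126.8)/(2π×0.0669×10.1) = 0.05002 K/W
R_outer film = 1/(h_o·2πr_oL) = 1/(22.3×2π×0.1568×10.1) = 0.004507 K/W
R_total = 0.2687 K/W
Q = ΔT/R_total = 192/0.2687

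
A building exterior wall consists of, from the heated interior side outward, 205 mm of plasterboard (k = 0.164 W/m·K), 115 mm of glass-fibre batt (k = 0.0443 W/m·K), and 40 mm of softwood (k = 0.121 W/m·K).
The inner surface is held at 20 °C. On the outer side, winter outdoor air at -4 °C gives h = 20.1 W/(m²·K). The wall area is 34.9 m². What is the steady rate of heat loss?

Thermal resistances in series:
R_plasterboard = L/(kA) = 0.205/(0.164×34.9) = 0.03582 K/W
R_glass-fibre batt = L/(kA) = 0.115/(0.0443×34.9) = 0.07438 K/W
R_softwood = L/(kA) = 0.04/(0.121×34.9) = 0.009472 K/W
R_outer film = 1/(h_o·A) = 1/(20.1×34.9) = 0.001426 K/W
R_total = 0.1211 K/W
Q = ΔT / R_total = 24 / 0.1211

Q ≈ 198 W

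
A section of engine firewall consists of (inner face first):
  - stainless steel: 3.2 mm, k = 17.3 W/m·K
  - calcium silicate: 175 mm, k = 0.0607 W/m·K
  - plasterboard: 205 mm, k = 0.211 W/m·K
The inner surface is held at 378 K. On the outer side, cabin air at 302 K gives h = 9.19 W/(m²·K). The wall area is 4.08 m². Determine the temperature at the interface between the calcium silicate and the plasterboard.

T ≈ 323 K

Thermal resistances in series:
R_stainless steel = L/(kA) = 0.0032/(17.3×4.08) = 4.534×10^-5 K/W
R_calcium silicate = L/(kA) = 0.175/(0.0607×4.08) = 0.7066 K/W
R_plasterboard = L/(kA) = 0.205/(0.211×4.08) = 0.2381 K/W
R_outer film = 1/(h_o·A) = 1/(9.19×4.08) = 0.02667 K/W
R_total = 0.9715 K/W;  Q = ΔT/R_total = 76/0.9715 = 78.23 W
T_interface = T_inner − Q·ΣR(inner→interface) = 378 − 78.2×0.7067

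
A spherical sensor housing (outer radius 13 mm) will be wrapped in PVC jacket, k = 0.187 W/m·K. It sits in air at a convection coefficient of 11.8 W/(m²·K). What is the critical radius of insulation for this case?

For a sphere r_cr = 2k/h = 2×0.187/11.8
r_cr = 31.7 mm; since the bare radius (13 mm) is below r_cr, adding a thin layer of insulation will *increase* heat loss.

r_cr ≈ 31.7 mm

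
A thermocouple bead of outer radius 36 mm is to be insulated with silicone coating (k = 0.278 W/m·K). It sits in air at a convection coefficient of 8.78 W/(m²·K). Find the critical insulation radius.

r_cr ≈ 63.3 mm

For a sphere r_cr = 2k/h = 2×0.278/8.78
r_cr = 63.3 mm; since the bare radius (36 mm) is below r_cr, adding a thin layer of insulation will *increase* heat loss.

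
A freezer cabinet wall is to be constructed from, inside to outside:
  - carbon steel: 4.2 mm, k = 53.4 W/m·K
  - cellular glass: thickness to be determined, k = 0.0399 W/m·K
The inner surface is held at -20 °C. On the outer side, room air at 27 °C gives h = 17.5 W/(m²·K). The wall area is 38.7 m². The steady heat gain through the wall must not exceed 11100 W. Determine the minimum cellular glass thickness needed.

L ≈ 4.26 mm

Using the resistance-network approach (series):
R_carbon steel = L/(kA) = 0.0042/(53.4×38.7) = 2.032×10^-6 K/W
R_outer film = 1/(h_o·A) = 1/(17.5×38.7) = 0.001477 K/W
Sum of the known resistances R_other = 0.001479 K/W
Required total resistance R_tot = ΔT/Q_allow = 47/11100 = 0.004234 K/W
R_cellular glass = R_tot − R_other = 0.002756 K/W
L = R·k·A = 0.002756×0.0399×38.7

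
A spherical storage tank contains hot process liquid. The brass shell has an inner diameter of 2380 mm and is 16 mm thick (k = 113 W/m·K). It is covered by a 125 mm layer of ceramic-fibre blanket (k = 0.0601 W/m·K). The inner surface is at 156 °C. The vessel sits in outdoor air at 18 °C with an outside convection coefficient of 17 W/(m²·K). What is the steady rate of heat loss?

Q ≈ 1300 W

Each spherical layer contributes R = (1/r_i − 1/r_o)/(4πk):
R_brass shell = (1/1.19 − 1/1.206)/(4π×113) = 7.851×10^-6 K/W
R_ceramic-fibre blanket = (1/1.206 − 1/1.331)/(4π×0.0601) = 0.1031 K/W
R_outer film = 1/(h·4πr_o²) = 1/(17×4π×1.331²) = 0.002642 K/W
R_total = 0.1058 K/W
Q = ΔT/R_total = 138/0.1058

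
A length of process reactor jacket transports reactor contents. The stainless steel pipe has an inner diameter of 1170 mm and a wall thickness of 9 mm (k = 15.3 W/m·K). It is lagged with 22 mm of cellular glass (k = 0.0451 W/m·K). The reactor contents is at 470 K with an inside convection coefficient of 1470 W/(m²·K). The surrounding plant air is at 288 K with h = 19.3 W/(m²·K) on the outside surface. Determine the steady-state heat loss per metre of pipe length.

Treating each annulus and film as a series resistance:
R_inner film = 1/(h_i·2πr₁L) = 1/(1470×2π×0.585×1) = 1.851×10^-4 K/W
R_stainless steel pipe wall = ln(594/585)/(2π×15.3×1) = 1.588×10^-4 K/W
R_cellular glass = ln(616/594)/(2π×0.0451×1) = 0.1283 K/W
R_outer film = 1/(h_o·2πr_oL) = 1/(19.3×2π×0.616×1) = 0.01339 K/W
R_total = 0.1421 K/W
Q = ΔT/R_total = 182/0.1421

q′ ≈ 1280 W/m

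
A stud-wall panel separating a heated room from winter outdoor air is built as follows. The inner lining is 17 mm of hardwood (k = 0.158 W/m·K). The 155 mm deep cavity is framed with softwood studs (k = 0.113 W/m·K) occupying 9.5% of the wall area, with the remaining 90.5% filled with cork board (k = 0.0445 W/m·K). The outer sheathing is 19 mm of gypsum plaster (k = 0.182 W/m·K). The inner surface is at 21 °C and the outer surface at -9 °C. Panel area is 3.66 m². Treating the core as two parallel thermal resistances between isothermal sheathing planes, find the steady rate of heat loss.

Sheathing layers in series; stud and cavity paths in parallel between them.
R_inner = 0.017/(0.158×3.66) = 0.0294 K/W
R_stud  = 0.155/(0.113×0.095×3.66) = 3.945 K/W
R_cav   = 0.155/(0.0445×0.905×3.66) = 1.052 K/W
1/R_core = 1/R_stud + 1/R_cav → R_core = 0.8303 K/W
R_outer = 0.019/(0.182×3.66) = 0.02852 K/W
R_total = 0.8882 K/W
Q = ΔT/R_total = 30/0.8882

Q ≈ 33.8 W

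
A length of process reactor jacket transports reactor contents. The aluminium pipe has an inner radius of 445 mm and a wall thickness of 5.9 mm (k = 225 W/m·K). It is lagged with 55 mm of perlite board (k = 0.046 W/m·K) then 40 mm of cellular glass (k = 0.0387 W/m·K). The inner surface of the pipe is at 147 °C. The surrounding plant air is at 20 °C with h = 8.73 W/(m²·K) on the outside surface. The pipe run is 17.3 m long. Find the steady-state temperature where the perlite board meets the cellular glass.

T ≈ 79.1 °C

Cylindrical conduction, so R = ln(r₂/r₁)/(2πkL) per layer, in series:
R_aluminium pipe wall = ln(450.9/445)/(2π×225×17.3) = 5.385×10^-7 K/W
R_perlite board = ln(505.9/450.9)/(2π×0.046×17.3) = 0.02302 K/W
R_cellular glass = ln(545.9/505.9)/(2π×0.0387×17.3) = 0.01809 K/W
R_outer film = 1/(h_o·2πr_oL) = 1/(8.73×2π×0.5459×17.3) = 0.00193 K/W
R_total = 0.04304 K/W
Q = ΔT/R_total = 127/0.04304
Q = 2950 W
T_interface = T_inner − Q·ΣR(inner→interface) = 147 − 2950×0.02302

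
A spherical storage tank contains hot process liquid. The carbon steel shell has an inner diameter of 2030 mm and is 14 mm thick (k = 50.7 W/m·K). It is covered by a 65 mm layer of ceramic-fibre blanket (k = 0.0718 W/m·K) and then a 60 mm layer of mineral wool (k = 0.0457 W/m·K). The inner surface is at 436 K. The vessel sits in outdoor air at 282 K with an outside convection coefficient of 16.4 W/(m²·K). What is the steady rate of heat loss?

Q ≈ 1020 W

Spherical conduction: R = (1/r_in − 1/r_out)/(4πk) per layer; series-sum.
R_carbon steel shell = (1/1.015 − 1/1.029)/(4π×50.7) = 2.104×10^-5 K/W
R_ceramic-fibre blanket = (1/1.029 − 1/1.094)/(4π×0.0718) = 0.064 K/W
R_mineral wool = (1/1.094 − 1/1.154)/(4π×0.0457) = 0.08276 K/W
R_outer film = 1/(h·4πr_o²) = 1/(16.4×4π×1.154²) = 0.003644 K/W
R_total = 0.1504 K/W
Q = ΔT/R_total = 154/0.1504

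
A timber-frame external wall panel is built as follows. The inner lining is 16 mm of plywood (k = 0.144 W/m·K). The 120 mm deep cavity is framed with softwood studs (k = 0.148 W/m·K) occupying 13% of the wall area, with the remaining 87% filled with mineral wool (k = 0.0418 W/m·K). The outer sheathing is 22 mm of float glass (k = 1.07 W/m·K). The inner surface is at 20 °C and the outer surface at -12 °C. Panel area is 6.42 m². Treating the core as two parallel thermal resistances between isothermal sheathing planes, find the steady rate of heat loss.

Q ≈ 89.7 W

Sheathing layers in series; stud and cavity paths in parallel between them.
R_inner = 0.016/(0.144×6.42) = 0.01731 K/W
R_stud  = 0.12/(0.148×0.13×6.42) = 0.9715 K/W
R_cav   = 0.12/(0.0418×0.87×6.42) = 0.514 K/W
1/R_core = 1/R_stud + 1/R_cav → R_core = 0.3361 K/W
R_outer = 0.022/(1.07×6.42) = 0.003203 K/W
R_total = 0.3567 K/W
Q = ΔT/R_total = 32/0.3567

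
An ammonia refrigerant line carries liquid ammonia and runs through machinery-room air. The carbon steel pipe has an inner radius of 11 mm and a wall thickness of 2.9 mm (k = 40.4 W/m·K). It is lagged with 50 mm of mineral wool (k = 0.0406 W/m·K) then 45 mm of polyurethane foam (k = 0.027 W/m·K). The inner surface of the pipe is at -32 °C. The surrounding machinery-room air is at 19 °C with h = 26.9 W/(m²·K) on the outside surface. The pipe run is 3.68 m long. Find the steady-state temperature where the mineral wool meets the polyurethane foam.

Treating each annulus and film as a series resistance:
R_carbon steel pipe wall = ln(13.9/11)/(2π×40.4×3.68) = 2.505×10^-4 K/W
R_mineral wool = ln(63.9/13.9)/(2π×0.0406×3.68) = 1.625 K/W
R_polyurethane foam = ln(108.9/63.9)/(2π×0.027×3.68) = 0.8539 K/W
R_outer film = 1/(h_o·2πr_oL) = 1/(26.9×2π×0.1089×3.68) = 0.01476 K/W
R_total = 2.494 K/W
Q = ΔT/R_total = 51/2.494
Q = 20.4 W
T_interface = T_inner + Q·ΣR(inner→interface) = -32 + 20.4×1.625

T ≈ 1.24 °C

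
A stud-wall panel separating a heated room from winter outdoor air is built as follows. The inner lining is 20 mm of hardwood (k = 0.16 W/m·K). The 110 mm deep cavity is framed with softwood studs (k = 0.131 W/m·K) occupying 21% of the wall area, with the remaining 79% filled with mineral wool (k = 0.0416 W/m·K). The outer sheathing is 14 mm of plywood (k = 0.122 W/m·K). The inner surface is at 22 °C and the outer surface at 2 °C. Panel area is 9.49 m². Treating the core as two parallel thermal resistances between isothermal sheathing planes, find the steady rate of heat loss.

Q ≈ 92.1 W

Sheathing layers in series; stud and cavity paths in parallel between them.
R_inner = 0.02/(0.16×9.49) = 0.01317 K/W
R_stud  = 0.11/(0.131×0.21×9.49) = 0.4213 K/W
R_cav   = 0.11/(0.0416×0.79×9.49) = 0.3527 K/W
1/R_core = 1/R_stud + 1/R_cav → R_core = 0.192 K/W
R_outer = 0.014/(0.122×9.49) = 0.01209 K/W
R_total = 0.2173 K/W
Q = ΔT/R_total = 20/0.2173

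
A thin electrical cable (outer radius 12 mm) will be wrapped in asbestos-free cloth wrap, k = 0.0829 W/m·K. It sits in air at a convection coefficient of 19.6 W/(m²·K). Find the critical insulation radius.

For a cylinder r_cr = k/h = 0.0829/19.6
r_cr = 4.23 mm; since the bare radius (12 mm) is above r_cr, any added insulation will reduce heat loss.

r_cr ≈ 4.23 mm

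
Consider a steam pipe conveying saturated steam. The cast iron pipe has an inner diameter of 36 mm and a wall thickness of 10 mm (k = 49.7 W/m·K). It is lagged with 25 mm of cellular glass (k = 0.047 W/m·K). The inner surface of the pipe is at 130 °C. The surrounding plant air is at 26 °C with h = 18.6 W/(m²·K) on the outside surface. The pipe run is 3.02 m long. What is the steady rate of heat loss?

Q ≈ 135 W

Radial resistances (cylindrical: R_cond = ln(r_o/r_i)/(2πkL), R_conv = 1/(h·2πrL)):
R_cast iron pipe wall = ln(28/18)/(2π×49.7×3.02) = 4.685×10^-4 K/W
R_cellular glass = ln(53/28)/(2π×0.047×3.02) = 0.7155 K/W
R_outer film = 1/(h_o·2πr_oL) = 1/(18.6×2π×0.053×3.02) = 0.05346 K/W
R_total = 0.7694 K/W
Q = ΔT/R_total = 104/0.7694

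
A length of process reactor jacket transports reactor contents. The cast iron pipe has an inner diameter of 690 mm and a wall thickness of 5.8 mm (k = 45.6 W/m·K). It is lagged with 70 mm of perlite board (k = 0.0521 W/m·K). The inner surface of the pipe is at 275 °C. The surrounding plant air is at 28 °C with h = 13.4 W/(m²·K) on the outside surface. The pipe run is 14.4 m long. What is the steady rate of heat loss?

Cylindrical conduction, so R = ln(r₂/r₁)/(2πkL) per layer, in series:
R_cast iron pipe wall = ln(350.8/345)/(2π×45.6×14.4) = 4.041×10^-6 K/W
R_perlite board = ln(420.8/350.8)/(2π×0.0521×14.4) = 0.0386 K/W
R_outer film = 1/(h_o·2πr_oL) = 1/(13.4×2π×0.4208×14.4) = 0.00196 K/W
R_total = 0.04056 K/W
Q = ΔT/R_total = 247/0.04056

Q ≈ 6090 W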